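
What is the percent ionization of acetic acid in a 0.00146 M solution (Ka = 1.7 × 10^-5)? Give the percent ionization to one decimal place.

10.2%

CH3COOH ⇌ CH3COO- + H+; let x = [H+] at equilibrium.
Ka = x²/(C₀ − x); solving the quadratic gives x = 1.49 × 10^-4 M.
% ionization = x/C₀ × 100% = 1.49 × 10^-4/0.00146 × 100% = 10.2%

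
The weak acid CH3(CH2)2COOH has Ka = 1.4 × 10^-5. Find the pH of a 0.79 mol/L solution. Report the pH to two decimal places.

pH = 2.48

CH3(CH2)2COOH ⇌ CH3(CH2)2COO- + H+
Ka = x²/(0.79 − x) = 1.4 × 10^-5
Assume x ≪ 0.79: x ≈ √(1.4 × 10^-5 × 0.79) = 3.33 × 10^-3 M
Check: 0.42% ionized — well under 5%, approximation valid.
pH = −log[H+] = −log(3.33 × 10^-3) = 2.48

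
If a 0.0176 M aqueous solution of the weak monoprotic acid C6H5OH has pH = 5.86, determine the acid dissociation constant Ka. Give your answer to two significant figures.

Ka = 1.1 × 10^-10

[H+] = 10^(-5.86) = 1.38 × 10^-6 M
At equilibrium [HA] = 0.0176 − 1.38 × 10^-6 = 1.76 × 10^-2 M
Ka = [H+][A-]/[HA] = (1.38 × 10^-6)² / 1.76 × 10^-2 = 1.1 × 10^-10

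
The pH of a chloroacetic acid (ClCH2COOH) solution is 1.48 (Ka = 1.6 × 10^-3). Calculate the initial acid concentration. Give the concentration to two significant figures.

[H+] = 10^(-1.48) = 3.31 × 10^-2 M = x
Ka = x²/(C₀ − x) ⇒ C₀ = x + x²/Ka
C₀ = 3.31 × 10^-2 + (3.31 × 10^-2)²/(1.6 × 10^-3) = 7.18 × 10^-1 M

C₀ = 7.2 × 10^-1 M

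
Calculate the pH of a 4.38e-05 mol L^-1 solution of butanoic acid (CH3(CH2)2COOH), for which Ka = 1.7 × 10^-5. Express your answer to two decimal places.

CH3(CH2)2COOH ⇌ CH3(CH2)2COO- + H+
Let x = [H+] at equilibrium. Ka = x²/(4.38e-05 − x).
x is not negligible relative to C₀; solve x² + 1.7e-05·x − 7.45e-10 = 0.
x = [−1.7e-05 + √(1.7e-05² + 2.98e-09)]/2 = 2.01 × 10^-5 M
pH = −log(2.01 × 10^-5) = 4.70

pH = 4.70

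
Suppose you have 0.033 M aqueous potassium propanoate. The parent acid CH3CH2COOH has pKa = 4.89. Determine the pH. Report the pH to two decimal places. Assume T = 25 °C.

CH3CH2COO- is the conjugate base of the weak acid CH3CH2COOH.
Ka = 10^(−4.89) = 1.29 × 10^-5
Kb = Kw/Ka = 1.0×10^-14 / 1.29 × 10^-5 = 7.75 × 10^-10
Kb = x²/(0.033 − x) = 7.75 × 10^-10
Neglecting x in the denominator: x = √(7.75 × 10^-10 × 0.033) = 5.06 × 10^-6 M
pOH = 5.30, so pH = 14.00 − pOH = 8.70

pH = 8.70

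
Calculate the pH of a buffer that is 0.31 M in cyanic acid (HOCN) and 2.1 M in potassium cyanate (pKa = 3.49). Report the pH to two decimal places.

pH = 4.32

Henderson–Hasselbalch: pH = pKa + log([OCN-]/[HOCN]) = 3.49 + log(2.1/0.31)
pH = 3.49 + (+0.831) = 4.32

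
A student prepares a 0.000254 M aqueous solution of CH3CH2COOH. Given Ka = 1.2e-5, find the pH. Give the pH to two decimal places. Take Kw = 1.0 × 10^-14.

pH = 4.31

CH3CH2COOH ⇌ CH3CH2COO- + H+
Let x = [H+] at equilibrium. Ka = x²/(0.000254 − x).
Here C₀/Ka ≈ 21.2, so the small-x approximation fails. Use the quadratic:
x = [−1.2e-05 + √(1.2e-05² + 1.22e-08)]/2 = 4.95 × 10^-5 M
pH = −log(4.95 × 10^-5) = 4.31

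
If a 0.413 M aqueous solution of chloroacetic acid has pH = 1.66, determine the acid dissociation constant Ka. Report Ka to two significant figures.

Ka = 1.2 × 10^-3

[H+] = 10^(-1.66) = 2.19 × 10^-2 M
At equilibrium [HA] = 0.413 − 2.19 × 10^-2 = 3.91 × 10^-1 M
Ka = [H+][A-]/[HA] = (2.19 × 10^-2)² / 3.91 × 10^-1 = 1.2 × 10^-3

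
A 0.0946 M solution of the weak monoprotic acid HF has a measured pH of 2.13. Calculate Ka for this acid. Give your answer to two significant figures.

Ka = 6.3 × 10^-4

[H+] = 10^(-2.13) = 7.41 × 10^-3 M
At equilibrium [HA] = 0.0946 − 7.41 × 10^-3 = 8.72 × 10^-2 M
Ka = [H+][A-]/[HA] = (7.41 × 10^-3)² / 8.72 × 10^-2 = 6.3 × 10^-4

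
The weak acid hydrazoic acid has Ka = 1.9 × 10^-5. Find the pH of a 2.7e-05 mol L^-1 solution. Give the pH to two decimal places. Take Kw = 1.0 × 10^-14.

HN3 ⇌ N3- + H+
From the ICE table, Ka = [H+]²/(2.7e-05 − [H+]) = 1.9 × 10^-5.
[H+] is not negligible relative to C₀; solve [H+]² + 1.9e-05·[H+] − 5.13e-10 = 0.
[H+] = [−1.9e-05 + √(1.9e-05² + 2.05e-09)]/2 = 1.51 × 10^-5 M
pH = −log[H+] = −log(1.51 × 10^-5) = 4.82

pH = 4.82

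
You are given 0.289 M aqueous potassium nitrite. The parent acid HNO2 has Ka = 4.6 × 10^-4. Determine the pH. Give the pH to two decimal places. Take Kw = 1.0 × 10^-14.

pH = 8.40

NO2- is the conjugate base of the weak acid HNO2.
Kb = Kw/Ka = 1.0×10^-14 / 4.6 × 10^-4 = 2.17 × 10^-11
Kb = [OH-]²/(0.289 − [OH-]) = 2.17 × 10^-11
Assume [OH-] ≪ 0.289: [OH-] ≈ √(2.17 × 10^-11 × 0.289) = 2.50 × 10^-6 M
Check: 0.00087% ionized — well under 5%, approximation valid.
pOH = −log(2.50 × 10^-6) = 5.60; pH = 14.00 − 5.60 = 8.40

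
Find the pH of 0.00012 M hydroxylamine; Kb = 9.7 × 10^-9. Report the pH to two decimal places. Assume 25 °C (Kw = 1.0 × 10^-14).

NH2OH + H2O ⇌ NH3OH+ + OH-
Let x = [OH-] at equilibrium. Kb = x²/(0.00012 − x).
Neglecting x in the denominator: x = √(9.7 × 10^-9 × 0.00012) = 1.08 × 10^-6 M
pOH = 5.97, so pH = 14.00 − pOH = 8.03

pH = 8.03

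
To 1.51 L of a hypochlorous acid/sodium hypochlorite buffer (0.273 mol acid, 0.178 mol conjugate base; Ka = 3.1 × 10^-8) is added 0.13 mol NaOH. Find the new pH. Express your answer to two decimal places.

pH = 7.84

After neutralization: n(HOCl) = 0.143 mol, n(OCl-) = 0.308 mol.
pKa = −log(3.1 × 10^-8) = 7.509
Henderson–Hasselbalch with mole ratio 0.308/0.143: pH = 7.509 + (+0.333)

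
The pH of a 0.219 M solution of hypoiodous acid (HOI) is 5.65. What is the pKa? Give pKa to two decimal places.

[H+] = 10^(-5.65) = 2.24 × 10^-6 M
At equilibrium [HA] = 0.219 − 2.24 × 10^-6 = 2.19 × 10^-1 M
Ka = [H+][A-]/[HA] = (2.24 × 10^-6)² / 2.19 × 10^-1 = 2.29 × 10^-11
pKa = -log(2.29 × 10^-11) = 10.64

pKa = 10.64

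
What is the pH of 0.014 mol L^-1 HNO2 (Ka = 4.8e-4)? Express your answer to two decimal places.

pH = 2.63

HNO2 ⇌ NO2- + H+
Let x = [H+] at equilibrium. Ka = x²/(0.014 − x).
x is not negligible relative to C₀; solve x² + 0.00048·x − 6.72e-06 = 0.
x = [−0.00048 + √(0.00048² + 2.69e-05)]/2 = 2.36 × 10^-3 M
pH = −log(2.36 × 10^-3) = 2.63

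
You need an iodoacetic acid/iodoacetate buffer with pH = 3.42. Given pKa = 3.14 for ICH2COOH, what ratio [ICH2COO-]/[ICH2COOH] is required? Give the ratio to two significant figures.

pH = pKa + log(r) ⇒ log(r) = 3.42 − 3.14 = +0.28
r = [ICH2COO-]/[ICH2COOH] = 10^(+0.28) = 1.91

ratio = 1.9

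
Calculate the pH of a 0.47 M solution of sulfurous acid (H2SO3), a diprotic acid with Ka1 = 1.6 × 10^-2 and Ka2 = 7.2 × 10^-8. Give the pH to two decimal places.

Since Ka1 ≫ Ka2, the first ionization dominates [H+].
Ka1 = x²/(0.47 − x) = 1.6 × 10^-2
Solving the quadratic: x = (−Ka1 + √(Ka1² + 4·Ka1·C₀))/2 = 7.91 × 10^-2 M
pH = −log(7.91 × 10^-2) = 1.10

pH = 1.10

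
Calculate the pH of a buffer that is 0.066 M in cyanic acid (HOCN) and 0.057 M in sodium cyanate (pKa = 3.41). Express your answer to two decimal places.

pH = 3.35

Henderson–Hasselbalch: pH = pKa + log([OCN-]/[HOCN]) = 3.41 + log(0.057/0.066)
pH = 3.41 + (-0.064) = 3.35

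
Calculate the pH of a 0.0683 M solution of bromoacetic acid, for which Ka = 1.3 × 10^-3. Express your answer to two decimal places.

pH = 2.06

BrCH2COOH ⇌ BrCH2COO- + H+
Ka = [H+]²/(0.0683 − [H+]) = 1.3 × 10^-3
The 5% rule fails; solving [H+]² + Ka·[H+] − Ka·C₀ = 0 exactly:
[H+] = (−Ka + √(Ka² + 4·Ka·C₀))/2 = 8.80 × 10^-3 M
pH = −log(8.80 × 10^-3) = 2.06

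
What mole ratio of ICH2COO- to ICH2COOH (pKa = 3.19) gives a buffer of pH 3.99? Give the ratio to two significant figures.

pH = pKa + log(r) ⇒ log(r) = 3.99 − 3.19 = +0.80
r = [ICH2COO-]/[ICH2COOH] = 10^(+0.80) = 6.31

ratio = 6.3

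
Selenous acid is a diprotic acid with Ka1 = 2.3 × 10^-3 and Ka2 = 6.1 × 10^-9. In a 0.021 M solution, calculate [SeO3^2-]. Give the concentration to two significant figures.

6.1 × 10^-9 M

First ionization gives [H+] ≈ [HSeO3-] = 5.89 × 10^-3 M.
Second step: Ka2 = [H+][SeO3^2-]/[HSeO3-] ≈ [SeO3^2-] (since [H+] ≈ [HSeO3-]).
So [SeO3^2-] ≈ Ka2.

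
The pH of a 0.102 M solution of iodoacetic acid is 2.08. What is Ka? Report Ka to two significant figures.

[H+] = 10^(-2.08) = 8.32 × 10^-3 M
At equilibrium [HA] = 0.102 − 8.32 × 10^-3 = 9.37 × 10^-2 M
Ka = [H+][A-]/[HA] = (8.32 × 10^-3)² / 9.37 × 10^-2 = 7.4 × 10^-4

Ka = 7.4 × 10^-4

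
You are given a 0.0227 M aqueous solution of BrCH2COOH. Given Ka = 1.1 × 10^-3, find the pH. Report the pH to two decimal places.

BrCH2COOH ⇌ BrCH2COO- + H+
From the ICE table, Ka = [H+]²/(0.0227 − [H+]) = 1.1 × 10^-3.
The 5% rule fails; solving [H+]² + Ka·[H+] − Ka·C₀ = 0 exactly:
[H+] = (−Ka + √(Ka² + 4·Ka·C₀))/2 = 4.48 × 10^-3 M
pH = −log[H+] = −log(4.48 × 10^-3) = 2.35

pH = 2.35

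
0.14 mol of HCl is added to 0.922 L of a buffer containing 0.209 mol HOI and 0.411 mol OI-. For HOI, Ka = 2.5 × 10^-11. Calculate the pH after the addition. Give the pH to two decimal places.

pH = 10.49

After neutralization: n(HOI) = 0.349 mol, n(OI-) = 0.271 mol.
pKa = −log(2.5 × 10^-11) = 10.602
pH = pKa + log([A⁻]/[HA]) = 10.602 + log(0.271/0.349) = 10.602 -0.110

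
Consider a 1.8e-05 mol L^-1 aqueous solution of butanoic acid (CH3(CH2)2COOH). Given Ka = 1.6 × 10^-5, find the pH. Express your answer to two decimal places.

pH = 4.97

CH3(CH2)2COOH ⇌ CH3(CH2)2COO- + H+
Ka = x²/(1.8e-05 − x) = 1.6 × 10^-5
The 5% rule fails; solving x² + Ka·x − Ka·C₀ = 0 exactly:
x = [−1.6e-05 + √(1.6e-05² + 1.15e-09)]/2 = 1.08 × 10^-5 M
pH = −log[H+] = −log(1.08 × 10^-5) = 4.97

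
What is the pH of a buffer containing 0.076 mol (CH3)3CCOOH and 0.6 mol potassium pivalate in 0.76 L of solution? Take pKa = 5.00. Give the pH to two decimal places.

pH = pKa + log([A⁻]/[HA]) = 5.00 + log(0.6/0.076)
pH = 5.00 + (+0.897) = 5.90

pH = 5.90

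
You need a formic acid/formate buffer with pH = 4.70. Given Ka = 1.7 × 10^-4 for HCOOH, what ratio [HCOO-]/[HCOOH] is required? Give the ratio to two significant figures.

ratio = 8.5

pKa = -log(1.7 × 10^-4) = 3.770
pH = pKa + log(r) ⇒ log(r) = 4.70 − 3.770 = +0.930
r = [HCOO-]/[HCOOH] = 10^(+0.930) = 8.51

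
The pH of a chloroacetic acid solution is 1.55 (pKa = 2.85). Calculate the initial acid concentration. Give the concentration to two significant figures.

[H+] = 10^(-1.55) = 2.82 × 10^-2 M = x
Ka = 10^(−2.85) = 1.41 × 10^-3
Ka = x²/(C₀ − x) ⇒ C₀ = x + x²/Ka
C₀ = 2.82 × 10^-2 + (2.82 × 10^-2)²/(1.41 × 10^-3) = 5.92 × 10^-1 M

C₀ = 5.9 × 10^-1 M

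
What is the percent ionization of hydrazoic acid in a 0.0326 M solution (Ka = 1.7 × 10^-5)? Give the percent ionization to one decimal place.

HN3 ⇌ N3- + H+; let x = [H+] at equilibrium.
x ≈ √(Ka·C₀) = √(1.7 × 10^-5 × 0.0326) = 7.44 × 10^-4 M
% ionization = x/C₀ × 100% = 7.44 × 10^-4/0.0326 × 100% = 2.3%

2.3%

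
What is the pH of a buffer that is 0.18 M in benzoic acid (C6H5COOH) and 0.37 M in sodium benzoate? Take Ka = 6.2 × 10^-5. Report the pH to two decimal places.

pH = 4.52

pKa = −log(6.2 × 10^-5) = 4.208
Henderson–Hasselbalch: pH = pKa + log([C6H5COO-]/[C6H5COOH]) = 4.208 + log(0.37/0.18)
pH = 4.208 + (+0.313) = 4.52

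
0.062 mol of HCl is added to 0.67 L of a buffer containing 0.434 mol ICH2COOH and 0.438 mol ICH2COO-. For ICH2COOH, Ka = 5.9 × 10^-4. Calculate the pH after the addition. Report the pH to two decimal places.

pH = 3.11

Added H+ converts ICH2COO- to ICH2COOH: ICH2COOH → 0.496 mol, ICH2COO- → 0.376 mol.
pKa = −log(5.9 × 10^-4) = 3.229
pH = pKa + log(n_ICH2COO-/n_ICH2COOH) = 3.229 + log(0.376/0.496) = 3.229 + (-0.120)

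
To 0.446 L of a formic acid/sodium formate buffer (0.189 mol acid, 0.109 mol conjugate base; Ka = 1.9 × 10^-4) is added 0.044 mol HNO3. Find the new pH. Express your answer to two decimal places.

Added H+ converts HCOO- to HCOOH: HCOOH → 0.233 mol, HCOO- → 0.065 mol.
pKa = −log(1.9 × 10^-4) = 3.721
pH = pKa + log(n_HCOO-/n_HCOOH) = 3.721 + log(0.065/0.233) = 3.721 + (-0.554)

pH = 3.17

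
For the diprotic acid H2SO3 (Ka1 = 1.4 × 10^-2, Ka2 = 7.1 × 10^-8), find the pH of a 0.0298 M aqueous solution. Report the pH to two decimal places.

Ka1 ≫ Ka2, so treat the first dissociation as the only significant source of H+.
Ka1 = x²/(0.0298 − x) = 1.4 × 10^-2
Solving the quadratic: x = (−Ka1 + √(Ka1² + 4·Ka1·C₀))/2 = 1.46 × 10^-2 M
pH = −log(1.46 × 10^-2) = 1.84

pH = 1.84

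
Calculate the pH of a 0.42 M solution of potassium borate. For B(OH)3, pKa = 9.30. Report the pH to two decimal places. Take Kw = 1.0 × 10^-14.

pH = 11.46

B(OH)4- is the conjugate base of the weak acid B(OH)3.
Ka = 10^(−9.30) = 5.01 × 10^-10
Kb = Kw/Ka = 1.0×10^-14 / 5.01 × 10^-10 = 2.00 × 10^-5
Kb = [OH-]²/(0.42 − [OH-]) = 2.00 × 10^-5
Assume [OH-] ≪ 0.42: [OH-] ≈ √(2.00 × 10^-5 × 0.42) = 2.90 × 10^-3 M
([OH-]/C₀ = 0.69% < 5%, so the approximation holds.)
pOH = 2.54, so pH = 14.00 − pOH = 11.46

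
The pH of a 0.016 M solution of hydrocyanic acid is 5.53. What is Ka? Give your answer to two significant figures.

[H+] = 10^(-5.53) = 2.95 × 10^-6 M
At equilibrium [HA] = 0.016 − 2.95 × 10^-6 = 1.60 × 10^-2 M
Ka = [H+][A-]/[HA] = (2.95 × 10^-6)² / 1.60 × 10^-2 = 5.4 × 10^-10

Ka = 5.4 × 10^-10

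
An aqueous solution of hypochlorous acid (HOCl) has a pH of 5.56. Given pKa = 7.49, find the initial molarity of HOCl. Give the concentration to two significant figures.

[H+] = 10^(-5.56) = 2.75 × 10^-6 M = x
Ka = 10^(−7.49) = 3.24 × 10^-8
Ka = x²/(C₀ − x) ⇒ C₀ = x + x²/Ka
C₀ = 2.75 × 10^-6 + (2.75 × 10^-6)²/(3.24 × 10^-8) = 2.36 × 10^-4 M

C₀ = 2.4 × 10^-4 M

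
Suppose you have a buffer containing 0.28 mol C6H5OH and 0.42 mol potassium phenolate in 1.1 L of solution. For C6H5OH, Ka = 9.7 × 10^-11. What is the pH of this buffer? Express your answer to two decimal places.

pH = 10.19

pKa = −log(9.7 × 10^-11) = 10.013
Henderson–Hasselbalch: pH = pKa + log([C6H5O-]/[C6H5OH]) = 10.013 + log(0.42/0.28)
pH = 10.013 + (+0.176) = 10.19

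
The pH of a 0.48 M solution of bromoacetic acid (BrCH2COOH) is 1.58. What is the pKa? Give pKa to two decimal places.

[H+] = 10^(-1.58) = 2.63 × 10^-2 M
At equilibrium [HA] = 0.48 − 2.63 × 10^-2 = 4.54 × 10^-1 M
Ka = [H+][A-]/[HA] = (2.63 × 10^-2)² / 4.54 × 10^-1 = 1.52 × 10^-3
pKa = -log(1.52 × 10^-3) = 2.82

pKa = 2.82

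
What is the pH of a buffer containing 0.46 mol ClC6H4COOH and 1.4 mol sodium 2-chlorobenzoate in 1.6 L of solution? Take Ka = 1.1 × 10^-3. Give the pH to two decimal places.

pH = 3.44

pKa = −log(1.1 × 10^-3) = 2.959
Henderson–Hasselbalch: pH = pKa + log([ClC6H4COO-]/[ClC6H4COOH]) = 2.959 + log(1.4/0.46)
pH = 2.959 + (+0.483) = 3.44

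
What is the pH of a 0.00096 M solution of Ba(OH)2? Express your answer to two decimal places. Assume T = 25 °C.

Ba(OH)2 is a strong base (each formula unit releases 2 OH-); [OH-] = 0.00192 M.
pOH = -log(0.00192) = 2.72
pH = 14.00 - 2.72 = 11.28

pH = 11.28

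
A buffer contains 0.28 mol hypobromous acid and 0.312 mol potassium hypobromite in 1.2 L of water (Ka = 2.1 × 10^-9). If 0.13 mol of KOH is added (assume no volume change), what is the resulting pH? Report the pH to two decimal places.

OH- converts HOBr to OBr-: HOBr → 0.15 mol, OBr- → 0.442 mol.
pKa = −log(2.1 × 10^-9) = 8.678
pH = pKa + log(n_OBr-/n_HOBr) = 8.678 + log(0.442/0.15) = 8.678 + (+0.469)

pH = 9.15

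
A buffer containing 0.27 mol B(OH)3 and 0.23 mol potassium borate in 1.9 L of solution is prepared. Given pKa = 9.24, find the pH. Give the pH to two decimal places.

pH = 9.17

pH = pKa + log([A⁻]/[HA]) = 9.24 + log(0.23/0.27)
pH = 9.24 + (-0.070) = 9.17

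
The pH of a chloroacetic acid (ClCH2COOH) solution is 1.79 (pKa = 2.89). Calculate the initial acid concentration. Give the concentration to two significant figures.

[H+] = 10^(-1.79) = 1.62 × 10^-2 M = x
Ka = 10^(−2.89) = 1.29 × 10^-3
Ka = x²/(C₀ − x) ⇒ C₀ = x + x²/Ka
C₀ = 1.62 × 10^-2 + (1.62 × 10^-2)²/(1.29 × 10^-3) = 2.20 × 10^-1 M

C₀ = 2.2 × 10^-1 M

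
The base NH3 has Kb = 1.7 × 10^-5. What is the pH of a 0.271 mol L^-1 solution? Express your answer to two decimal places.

pH = 11.33

NH3 + H2O ⇌ NH4+ + OH-
From the ICE table, Kb = [OH-]²/(0.271 − [OH-]) = 1.7 × 10^-5.
Since Kb ≪ C₀, [OH-] ≈ √(Kb·C₀) = 2.15 × 10^-3 M.
pOH = 2.67, so pH = 14.00 − pOH = 11.33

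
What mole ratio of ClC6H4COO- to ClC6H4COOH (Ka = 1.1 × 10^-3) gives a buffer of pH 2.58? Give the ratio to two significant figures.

pKa = -log(1.1 × 10^-3) = 2.959
pH = pKa + log(r) ⇒ log(r) = 2.58 − 2.959 = -0.379
r = [ClC6H4COO-]/[ClC6H4COOH] = 10^(-0.379) = 0.418

ratio = 0.42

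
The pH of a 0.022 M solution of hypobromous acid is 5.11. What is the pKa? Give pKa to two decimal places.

[H+] = 10^(-5.11) = 7.76 × 10^-6 M
At equilibrium [HA] = 0.022 − 7.76 × 10^-6 = 2.20 × 10^-2 M
Ka = [H+][A-]/[HA] = (7.76 × 10^-6)² / 2.20 × 10^-2 = 2.74 × 10^-9
pKa = -log(2.74 × 10^-9) = 8.56

pKa = 8.56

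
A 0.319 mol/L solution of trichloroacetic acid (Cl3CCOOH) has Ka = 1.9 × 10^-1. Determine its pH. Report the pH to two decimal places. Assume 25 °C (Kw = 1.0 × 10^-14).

pH = 0.77

Cl3CCOOH ⇌ Cl3CCOO- + H+
From the ICE table, Ka = [H+]²/(0.319 − [H+]) = 1.9 × 10^-1.
[H+] is not negligible relative to C₀; solve [H+]² + 0.19·[H+] − 0.0606 = 0.
[H+] = (−Ka + √(Ka² + 4·Ka·C₀))/2 = 1.69 × 10^-1 M
pH = −log[H+] = −log(1.69 × 10^-1) = 0.77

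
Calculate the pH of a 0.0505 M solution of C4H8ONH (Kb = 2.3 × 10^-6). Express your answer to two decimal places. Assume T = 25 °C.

C4H8ONH + H2O ⇌ C4H8ONH2+ + OH-
Let x = [OH-] at equilibrium. Kb = x²/(0.0505 − x).
Neglecting x in the denominator: x = √(2.3 × 10^-6 × 0.0505) = 3.41 × 10^-4 M
Check: 0.67% ionized — well under 5%, approximation valid.
pOH = 3.47, so pH = 14.00 − pOH = 10.53

pH = 10.53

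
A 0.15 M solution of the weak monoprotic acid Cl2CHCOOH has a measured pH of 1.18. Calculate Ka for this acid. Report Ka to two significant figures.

Ka = 5.2 × 10^-2

[H+] = 10^(-1.18) = 6.61 × 10^-2 M
At equilibrium [HA] = 0.15 − 6.61 × 10^-2 = 8.39 × 10^-2 M
Ka = [H+][A-]/[HA] = (6.61 × 10^-2)² / 8.39 × 10^-2 = 5.2 × 10^-2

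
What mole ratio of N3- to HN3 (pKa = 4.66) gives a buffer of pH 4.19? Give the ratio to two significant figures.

pH = pKa + log(r) ⇒ log(r) = 4.19 − 4.66 = -0.47
r = [N3-]/[HN3] = 10^(-0.47) = 0.339

ratio = 0.34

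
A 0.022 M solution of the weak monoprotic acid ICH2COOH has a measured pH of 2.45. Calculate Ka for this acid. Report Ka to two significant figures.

[H+] = 10^(-2.45) = 3.55 × 10^-3 M
At equilibrium [HA] = 0.022 − 3.55 × 10^-3 = 1.84 × 10^-2 M
Ka = [H+][A-]/[HA] = (3.55 × 10^-3)² / 1.84 × 10^-2 = 6.8 × 10^-4

Ka = 6.8 × 10^-4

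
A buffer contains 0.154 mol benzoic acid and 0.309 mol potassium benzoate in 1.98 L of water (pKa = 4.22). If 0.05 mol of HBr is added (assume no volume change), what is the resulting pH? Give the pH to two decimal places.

pH = 4.32

After neutralization: n(C6H5COOH) = 0.204 mol, n(C6H5COO-) = 0.259 mol.
Henderson–Hasselbalch with mole ratio 0.259/0.204: pH = 4.22 + (+0.104)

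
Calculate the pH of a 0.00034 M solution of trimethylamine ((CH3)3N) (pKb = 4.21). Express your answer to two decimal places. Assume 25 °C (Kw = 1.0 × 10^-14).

(CH3)3N + H2O ⇌ (CH3)3NH+ + OH-
Kb = 10^(−4.21) = 6.17 × 10^-5
Let x = [OH-] at equilibrium. Kb = x²/(0.00034 − x).
The 5% rule fails; solving x² + Kb·x − Kb·C₀ = 0 exactly:
x = (−Kb + √(Kb² + 4·Kb·C₀))/2 = 1.17 × 10^-4 M
pOH = −log(1.17 × 10^-4) = 3.93; pH = 14.00 − 3.93 = 10.07

pH = 10.07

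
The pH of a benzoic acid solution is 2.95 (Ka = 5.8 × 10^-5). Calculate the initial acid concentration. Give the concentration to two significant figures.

[H+] = 10^(-2.95) = 1.12 × 10^-3 M = x
Ka = x²/(C₀ − x) ⇒ C₀ = x + x²/Ka
C₀ = 1.12 × 10^-3 + (1.12 × 10^-3)²/(5.8 × 10^-5) = 2.27 × 10^-2 M

C₀ = 2.3 × 10^-2 M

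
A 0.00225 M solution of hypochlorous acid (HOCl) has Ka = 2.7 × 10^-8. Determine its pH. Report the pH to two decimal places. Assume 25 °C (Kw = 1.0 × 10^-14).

HOCl ⇌ OCl- + H+
From the ICE table, Ka = x²/(0.00225 − x) = 2.7 × 10^-8.
Since Ka ≪ C₀, x ≈ √(Ka·C₀) = 7.79 × 10^-6 M.
Check: 0.35% ionized — well under 5%, approximation valid.
pH = −log(7.79 × 10^-6) = 5.11

pH = 5.11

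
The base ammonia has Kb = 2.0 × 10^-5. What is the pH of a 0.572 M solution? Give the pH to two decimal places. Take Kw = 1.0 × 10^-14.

NH3 + H2O ⇌ NH4+ + OH-
From the ICE table, Kb = [OH-]²/(0.572 − [OH-]) = 2.0 × 10^-5.
Since Kb ≪ C₀, [OH-] ≈ √(Kb·C₀) = 3.38 × 10^-3 M.
pOH = −log(3.38 × 10^-3) = 2.47; pH = 14.00 − 2.47 = 11.53

pH = 11.53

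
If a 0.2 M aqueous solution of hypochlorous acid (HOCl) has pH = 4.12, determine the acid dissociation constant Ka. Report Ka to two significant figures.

Ka = 2.9 × 10^-8

[H+] = 10^(-4.12) = 7.59 × 10^-5 M
At equilibrium [HA] = 0.2 − 7.59 × 10^-5 = 2.00 × 10^-1 M
Ka = [H+][A-]/[HA] = (7.59 × 10^-5)² / 2.00 × 10^-1 = 2.9 × 10^-8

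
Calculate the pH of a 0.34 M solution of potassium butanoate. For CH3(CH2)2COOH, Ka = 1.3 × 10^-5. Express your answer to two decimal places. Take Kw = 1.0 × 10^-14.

pH = 9.21

CH3(CH2)2COO- is the conjugate base of the weak acid CH3(CH2)2COOH.
Kb = Kw/Ka = 1.0×10^-14 / 1.3 × 10^-5 = 7.69 × 10^-10
Let x = [OH-] at equilibrium. Kb = x²/(0.34 − x).
Neglecting x in the denominator: x = √(7.69 × 10^-10 × 0.34) = 1.62 × 10^-5 M
Check: 0.0048% ionized — well under 5%, approximation valid.
pOH = 4.79, so pH = 14.00 − pOH = 9.21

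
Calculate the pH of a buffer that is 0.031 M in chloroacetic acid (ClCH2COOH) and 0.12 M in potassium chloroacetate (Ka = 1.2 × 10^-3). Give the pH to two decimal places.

pKa = −log(1.2 × 10^-3) = 2.921
Using pH = pKa + log([base]/[acid]) with [base]/[acid] = 0.12/0.031:
pH = 2.921 + (+0.588) = 3.51

pH = 3.51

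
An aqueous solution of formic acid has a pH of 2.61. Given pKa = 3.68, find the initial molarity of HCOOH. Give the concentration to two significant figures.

C₀ = 3.1 × 10^-2 M

[H+] = 10^(-2.61) = 2.45 × 10^-3 M = x
Ka = 10^(−3.68) = 2.09 × 10^-4
Ka = x²/(C₀ − x) ⇒ C₀ = x + x²/Ka
C₀ = 2.45 × 10^-3 + (2.45 × 10^-3)²/(2.09 × 10^-4) = 3.12 × 10^-2 M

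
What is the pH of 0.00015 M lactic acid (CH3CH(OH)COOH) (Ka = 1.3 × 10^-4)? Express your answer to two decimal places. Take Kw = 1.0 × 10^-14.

pH = 4.05

CH3CH(OH)COOH ⇌ CH3CH(OH)COO- + H+
Ka = [H+]²/(0.00015 − [H+]) = 1.3 × 10^-4
[H+] is not negligible relative to C₀; solve [H+]² + 0.00013·[H+] − 1.95e-08 = 0.
[H+] = [−0.00013 + √(0.00013² + 7.8e-08)]/2 = 8.90 × 10^-5 M
pH = −log[H+] = −log(8.90 × 10^-5) = 4.05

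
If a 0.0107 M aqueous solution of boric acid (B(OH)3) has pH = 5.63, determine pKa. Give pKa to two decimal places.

[H+] = 10^(-5.63) = 2.34 × 10^-6 M
At equilibrium [HA] = 0.0107 − 2.34 × 10^-6 = 1.07 × 10^-2 M
Ka = [H+][A-]/[HA] = (2.34 × 10^-6)² / 1.07 × 10^-2 = 5.12 × 10^-10
pKa = -log(5.12 × 10^-10) = 9.29

pKa = 9.29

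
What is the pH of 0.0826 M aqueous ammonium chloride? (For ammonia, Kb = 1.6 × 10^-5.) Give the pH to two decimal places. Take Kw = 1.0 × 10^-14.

pH = 5.14

NH4+ is the conjugate acid of the weak base NH3.
Ka = Kw/Kb = 1.0×10^-14 / 1.6 × 10^-5 = 6.25 × 10^-10
Ka = [H+]²/(0.0826 − [H+]) = 6.25 × 10^-10
Assume [H+] ≪ 0.0826: [H+] ≈ √(6.25 × 10^-10 × 0.0826) = 7.19 × 10^-6 M
pH = −log(7.19 × 10^-6) = 5.14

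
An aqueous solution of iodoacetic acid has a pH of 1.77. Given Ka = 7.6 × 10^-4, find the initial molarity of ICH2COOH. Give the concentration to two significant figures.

C₀ = 4.0 × 10^-1 M

[H+] = 10^(-1.77) = 1.70 × 10^-2 M = x
Ka = x²/(C₀ − x) ⇒ C₀ = x + x²/Ka
C₀ = 1.70 × 10^-2 + (1.70 × 10^-2)²/(7.6 × 10^-4) = 3.97 × 10^-1 M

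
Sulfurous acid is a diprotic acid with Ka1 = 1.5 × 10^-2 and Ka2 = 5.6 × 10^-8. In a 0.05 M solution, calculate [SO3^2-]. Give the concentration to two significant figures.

5.6 × 10^-8 M

First ionization gives [H+] ≈ [HSO3-] = 2.09 × 10^-2 M.
Second step: Ka2 = [H+][SO3^2-]/[HSO3-] ≈ [SO3^2-] (since [H+] ≈ [HSO3-]).
So [SO3^2-] ≈ Ka2.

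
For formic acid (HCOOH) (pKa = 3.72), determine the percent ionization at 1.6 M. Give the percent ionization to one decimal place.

HCOOH ⇌ HCOO- + H+; let x = [H+] at equilibrium.
Ka = 10^(−3.72) = 1.91 × 10^-4
x ≈ √(Ka·C₀) = √(1.91 × 10^-4 × 1.6) = 1.75 × 10^-2 M
% ionization = x/C₀ × 100% = 1.75 × 10^-2/1.6 × 100% = 1.1%

1.1%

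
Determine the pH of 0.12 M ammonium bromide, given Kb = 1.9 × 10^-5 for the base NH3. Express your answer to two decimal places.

pH = 5.10

NH4+ is the conjugate acid of the weak base NH3.
Ka = Kw/Kb = 1.0×10^-14 / 1.9 × 10^-5 = 5.26 × 10^-10
From the ICE table, Ka = x²/(0.12 − x) = 5.26 × 10^-10.
Assume x ≪ 0.12: x ≈ √(5.26 × 10^-10 × 0.12) = 7.94 × 10^-6 M
pH = −log(7.94 × 10^-6) = 5.10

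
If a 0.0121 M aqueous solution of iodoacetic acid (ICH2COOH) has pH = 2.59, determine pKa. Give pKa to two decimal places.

[H+] = 10^(-2.59) = 2.57 × 10^-3 M
At equilibrium [HA] = 0.0121 − 2.57 × 10^-3 = 9.53 × 10^-3 M
Ka = [H+][A-]/[HA] = (2.57 × 10^-3)² / 9.53 × 10^-3 = 6.93 × 10^-4
pKa = -log(6.93 × 10^-4) = 3.16

pKa = 3.16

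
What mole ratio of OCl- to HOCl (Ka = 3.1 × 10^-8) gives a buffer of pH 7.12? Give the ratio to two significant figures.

pKa = -log(3.1 × 10^-8) = 7.509
pH = pKa + log(r) ⇒ log(r) = 7.12 − 7.509 = -0.389
r = [OCl-]/[HOCl] = 10^(-0.389) = 0.408

ratio = 0.41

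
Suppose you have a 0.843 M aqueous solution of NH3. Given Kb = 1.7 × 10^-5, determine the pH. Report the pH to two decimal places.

pH = 11.58

NH3 + H2O ⇌ NH4+ + OH-
Kb = [OH-]²/(0.843 − [OH-]) = 1.7 × 10^-5
Assume [OH-] ≪ 0.843: [OH-] ≈ √(1.7 × 10^-5 × 0.843) = 3.79 × 10^-3 M
pOH = 2.42, so pH = 14.00 − pOH = 11.58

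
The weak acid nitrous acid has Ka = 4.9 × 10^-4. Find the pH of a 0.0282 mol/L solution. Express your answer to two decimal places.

pH = 2.46

HNO2 ⇌ NO2- + H+
Ka = [H+]²/(0.0282 − [H+]) = 4.9 × 10^-4
[H+] is not negligible relative to C₀; solve [H+]² + 0.00049·[H+] − 1.38e-05 = 0.
[H+] = [−0.00049 + √(0.00049² + 5.53e-05)]/2 = 3.48 × 10^-3 M
pH = −log(3.48 × 10^-3) = 2.46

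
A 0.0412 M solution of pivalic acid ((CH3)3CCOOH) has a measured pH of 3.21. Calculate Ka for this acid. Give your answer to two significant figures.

[H+] = 10^(-3.21) = 6.17 × 10^-4 M
At equilibrium [HA] = 0.0412 − 6.17 × 10^-4 = 4.06 × 10^-2 M
Ka = [H+][A-]/[HA] = (6.17 × 10^-4)² / 4.06 × 10^-2 = 9.4 × 10^-6

Ka = 9.4 × 10^-6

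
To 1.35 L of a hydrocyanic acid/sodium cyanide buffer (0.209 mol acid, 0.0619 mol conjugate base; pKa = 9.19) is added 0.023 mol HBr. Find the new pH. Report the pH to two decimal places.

pH = 8.41

Added H+ converts CN- to HCN: HCN → 0.232 mol, CN- → 0.0389 mol.
pH = pKa + log([A⁻]/[HA]) = 9.19 + log(0.0389/0.232) = 9.19 -0.776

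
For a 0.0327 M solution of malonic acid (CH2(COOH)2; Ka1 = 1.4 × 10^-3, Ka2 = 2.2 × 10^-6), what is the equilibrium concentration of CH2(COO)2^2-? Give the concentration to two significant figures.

First ionization gives [H+] ≈ [CH2(COOH)COO-] = 6.10 × 10^-3 M.
Second step: Ka2 = [H+][CH2(COO)2^2-]/[CH2(COOH)COO-] ≈ [CH2(COO)2^2-] (since [H+] ≈ [CH2(COOH)COO-]).
So [CH2(COO)2^2-] ≈ Ka2.

2.2 × 10^-6 M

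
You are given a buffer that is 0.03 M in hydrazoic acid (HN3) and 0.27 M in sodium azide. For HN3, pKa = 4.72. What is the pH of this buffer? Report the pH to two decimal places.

Henderson–Hasselbalch: pH = pKa + log([N3-]/[HN3]) = 4.72 + log(0.27/0.03)
pH = 4.72 + (+0.954) = 5.67

pH = 5.67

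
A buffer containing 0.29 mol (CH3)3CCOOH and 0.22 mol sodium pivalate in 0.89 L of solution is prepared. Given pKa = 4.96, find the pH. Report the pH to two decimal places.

pH = 4.84

Using pH = pKa + log([base]/[acid]) with [base]/[acid] = 0.22/0.29:
pH = 4.96 + (-0.120) = 4.84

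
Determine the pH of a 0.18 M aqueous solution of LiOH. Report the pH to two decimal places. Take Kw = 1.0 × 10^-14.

pH = 13.26

LiOH is a strong base; [OH-] = 0.18 M.
pOH = -log(0.18) = 0.74
pH = 14.00 - 0.74 = 13.26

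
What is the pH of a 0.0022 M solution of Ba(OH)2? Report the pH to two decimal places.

Ba(OH)2 is a strong base (each formula unit releases 2 OH-); [OH-] = 0.0044 M.
pOH = -log(0.0044) = 2.36
pH = 14.00 - 2.36 = 11.64

pH = 11.64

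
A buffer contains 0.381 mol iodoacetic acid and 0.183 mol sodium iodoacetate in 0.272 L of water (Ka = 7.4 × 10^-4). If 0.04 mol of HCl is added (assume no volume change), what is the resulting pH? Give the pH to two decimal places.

pH = 2.66

Added H+ converts ICH2COO- to ICH2COOH: ICH2COOH → 0.421 mol, ICH2COO- → 0.143 mol.
pKa = −log(7.4 × 10^-4) = 3.131
pH = pKa + log([A⁻]/[HA]) = 3.131 + log(0.143/0.421) = 3.131 -0.469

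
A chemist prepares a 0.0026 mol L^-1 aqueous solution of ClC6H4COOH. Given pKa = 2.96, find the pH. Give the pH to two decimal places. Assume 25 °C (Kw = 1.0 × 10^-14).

ClC6H4COOH ⇌ ClC6H4COO- + H+
Ka = 10^(−2.96) = 1.10 × 10^-3
Ka = x²/(0.0026 − x) = 1.10 × 10^-3
Here C₀/Ka ≈ 2.36, so the small-x approximation fails. Use the quadratic:
x = (−Ka + √(Ka² + 4·Ka·C₀))/2 = 1.23 × 10^-3 M
pH = −log(1.23 × 10^-3) = 2.91

pH = 2.91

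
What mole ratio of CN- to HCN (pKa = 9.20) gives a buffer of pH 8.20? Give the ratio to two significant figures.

ratio = 0.10

pH = pKa + log(r) ⇒ log(r) = 8.20 − 9.20 = -1.00
r = [CN-]/[HCN] = 10^(-1.00) = 0.1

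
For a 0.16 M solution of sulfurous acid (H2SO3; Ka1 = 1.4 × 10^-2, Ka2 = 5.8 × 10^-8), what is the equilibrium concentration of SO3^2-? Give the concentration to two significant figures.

5.8 × 10^-8 M

First ionization gives [H+] ≈ [HSO3-] = 4.08 × 10^-2 M.
Second step: Ka2 = [H+][SO3^2-]/[HSO3-] ≈ [SO3^2-] (since [H+] ≈ [HSO3-]).
So [SO3^2-] ≈ Ka2.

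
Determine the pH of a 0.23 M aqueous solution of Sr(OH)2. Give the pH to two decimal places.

Sr(OH)2 is a strong base (each formula unit releases 2 OH-); [OH-] = 0.46 M.
pOH = -log(0.46) = 0.34
pH = 14.00 - 0.34 = 13.66

pH = 13.66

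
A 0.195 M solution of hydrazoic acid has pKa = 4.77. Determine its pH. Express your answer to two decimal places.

HN3 ⇌ N3- + H+
Ka = 10^(−4.77) = 1.70 × 10^-5
Ka = x²/(0.195 − x) = 1.70 × 10^-5
Assume x ≪ 0.195: x ≈ √(1.70 × 10^-5 × 0.195) = 1.82 × 10^-3 M
pH = −log[H+] = −log(1.82 × 10^-3) = 2.74

pH = 2.74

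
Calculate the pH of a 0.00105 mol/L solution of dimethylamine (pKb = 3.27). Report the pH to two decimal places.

pH = 10.72

(CH3)2NH + H2O ⇌ (CH3)2NH2+ + OH-
Kb = 10^(−3.27) = 5.37 × 10^-4
Kb = x²/(0.00105 − x) = 5.37 × 10^-4
The 5% rule fails; solving x² + Kb·x − Kb·C₀ = 0 exactly:
x = [−0.000537 + √(0.000537² + 2.26e-06)]/2 = 5.29 × 10^-4 M
pOH = −log(5.29 × 10^-4) = 3.28; pH = 14.00 − 3.28 = 10.72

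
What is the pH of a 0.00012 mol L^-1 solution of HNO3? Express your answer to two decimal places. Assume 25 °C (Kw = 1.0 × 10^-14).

HNO3 is a strong acid and dissociates completely, so [H+] = 0.00012 M.
pH = -log(0.00012) = 3.92

pH = 3.92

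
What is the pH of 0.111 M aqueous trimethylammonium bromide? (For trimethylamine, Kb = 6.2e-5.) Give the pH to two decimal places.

pH = 5.37

(CH3)3NH+ is the conjugate acid of the weak base (CH3)3N.
Ka = Kw/Kb = 1.0×10^-14 / 6.2 × 10^-5 = 1.61 × 10^-10
Ka = x²/(0.111 − x) = 1.61 × 10^-10
Since Ka ≪ C₀, x ≈ √(Ka·C₀) = 4.23 × 10^-6 M.
(x/C₀ = 0.0038% < 5%, so the approximation holds.)
pH = −log(4.23 × 10^-6) = 5.37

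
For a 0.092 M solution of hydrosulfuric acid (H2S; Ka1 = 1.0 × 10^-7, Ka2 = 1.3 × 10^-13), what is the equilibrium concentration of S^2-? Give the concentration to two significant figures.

First ionization gives [H+] ≈ [HS-] = 9.59 × 10^-5 M.
Second step: Ka2 = [H+][S^2-]/[HS-] ≈ [S^2-] (since [H+] ≈ [HS-]).
So [S^2-] ≈ Ka2.

1.3 × 10^-13 M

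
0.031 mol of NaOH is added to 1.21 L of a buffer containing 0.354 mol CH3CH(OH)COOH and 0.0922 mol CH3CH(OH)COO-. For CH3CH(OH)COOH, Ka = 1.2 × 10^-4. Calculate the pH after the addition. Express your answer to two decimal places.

After neutralization: n(CH3CH(OH)COOH) = 0.323 mol, n(CH3CH(OH)COO-) = 0.123 mol.
pKa = −log(1.2 × 10^-4) = 3.921
Henderson–Hasselbalch with mole ratio 0.123/0.323: pH = 3.921 + (-0.419)

pH = 3.50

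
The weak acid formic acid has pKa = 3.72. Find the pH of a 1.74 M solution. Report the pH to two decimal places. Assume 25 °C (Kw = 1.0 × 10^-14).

HCOOH ⇌ HCOO- + H+
Ka = 10^(−3.72) = 1.91 × 10^-4
Ka = [H+]²/(1.74 − [H+]) = 1.91 × 10^-4
Neglecting [H+] in the denominator: [H+] = √(1.91 × 10^-4 × 1.74) = 1.82 × 10^-2 M
pH = −log(1.82 × 10^-2) = 1.74

pH = 1.74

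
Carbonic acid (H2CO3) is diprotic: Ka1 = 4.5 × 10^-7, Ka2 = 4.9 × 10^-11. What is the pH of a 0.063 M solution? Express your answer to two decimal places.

Ka1 ≫ Ka2, so treat the first dissociation as the only significant source of H+.
Ka1 = x²/(0.063 − x) = 4.5 × 10^-7
x ≈ √(4.5 × 10^-7 × 0.063) = 1.68 × 10^-4 M
pH = −log(1.68 × 10^-4) = 3.77

pH = 3.77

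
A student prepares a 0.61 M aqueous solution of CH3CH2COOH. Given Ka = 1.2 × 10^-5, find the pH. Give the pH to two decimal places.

CH3CH2COOH ⇌ CH3CH2COO- + H+
Ka = x²/(0.61 − x) = 1.2 × 10^-5
Neglecting x in the denominator: x = √(1.2 × 10^-5 × 0.61) = 2.71 × 10^-3 M
Check: 0.44% ionized — well under 5%, approximation valid.
pH = −log[H+] = −log(2.71 × 10^-3) = 2.57

pH = 2.57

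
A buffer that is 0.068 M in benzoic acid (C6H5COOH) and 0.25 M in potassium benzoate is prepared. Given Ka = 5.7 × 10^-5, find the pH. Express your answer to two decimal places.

pH = 4.81

pKa = −log(5.7 × 10^-5) = 4.244
Henderson–Hasselbalch: pH = pKa + log([C6H5COO-]/[C6H5COOH]) = 4.244 + log(0.25/0.068)
pH = 4.244 + (+0.565) = 4.81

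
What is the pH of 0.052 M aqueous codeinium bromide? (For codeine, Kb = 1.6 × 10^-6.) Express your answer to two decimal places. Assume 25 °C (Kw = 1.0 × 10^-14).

C18H22NO3+ is the conjugate acid of the weak base C18H21NO3.
Ka = Kw/Kb = 1.0×10^-14 / 1.6 × 10^-6 = 6.25 × 10^-9
From the ICE table, Ka = x²/(0.052 − x) = 6.25 × 10^-9.
Assume x ≪ 0.052: x ≈ √(6.25 × 10^-9 × 0.052) = 1.80 × 10^-5 M
(x/C₀ = 0.035% < 5%, so the approximation holds.)
pH = −log(1.80 × 10^-5) = 4.74

pH = 4.74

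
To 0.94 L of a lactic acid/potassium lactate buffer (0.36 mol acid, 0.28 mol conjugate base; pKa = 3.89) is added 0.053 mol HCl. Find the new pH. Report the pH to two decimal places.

After neutralization: n(CH3CH(OH)COOH) = 0.413 mol, n(CH3CH(OH)COO-) = 0.227 mol.
pH = pKa + log([A⁻]/[HA]) = 3.89 + log(0.227/0.413) = 3.89 -0.260

pH = 3.63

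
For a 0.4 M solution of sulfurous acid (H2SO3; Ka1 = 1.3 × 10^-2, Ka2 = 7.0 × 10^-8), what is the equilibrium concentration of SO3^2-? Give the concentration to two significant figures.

First ionization gives [H+] ≈ [HSO3-] = 6.59 × 10^-2 M.
Second step: Ka2 = [H+][SO3^2-]/[HSO3-] ≈ [SO3^2-] (since [H+] ≈ [HSO3-]).
So [SO3^2-] ≈ Ka2.

7.0 × 10^-8 M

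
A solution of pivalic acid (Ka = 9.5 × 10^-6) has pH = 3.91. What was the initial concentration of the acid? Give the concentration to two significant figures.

[H+] = 10^(-3.91) = 1.23 × 10^-4 M = x
Ka = x²/(C₀ − x) ⇒ C₀ = x + x²/Ka
C₀ = 1.23 × 10^-4 + (1.23 × 10^-4)²/(9.5 × 10^-6) = 1.72 × 10^-3 M

C₀ = 1.7 × 10^-3 M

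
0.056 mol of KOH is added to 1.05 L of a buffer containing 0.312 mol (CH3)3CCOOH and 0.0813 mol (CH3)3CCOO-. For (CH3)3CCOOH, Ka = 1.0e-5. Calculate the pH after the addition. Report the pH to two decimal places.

OH- converts (CH3)3CCOOH to (CH3)3CCOO-: (CH3)3CCOOH → 0.256 mol, (CH3)3CCOO- → 0.137 mol.
pKa = −log(1.0 × 10^-5) = 5.000
pH = pKa + log([A⁻]/[HA]) = 5.000 + log(0.137/0.256) = 5.000 -0.272

pH = 4.73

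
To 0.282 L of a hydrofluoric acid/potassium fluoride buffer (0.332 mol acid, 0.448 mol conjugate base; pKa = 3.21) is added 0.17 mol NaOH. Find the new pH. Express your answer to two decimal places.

After neutralization: n(HF) = 0.162 mol, n(F-) = 0.618 mol.
pH = pKa + log(n_F-/n_HF) = 3.21 + log(0.618/0.162) = 3.21 + (+0.581)

pH = 3.79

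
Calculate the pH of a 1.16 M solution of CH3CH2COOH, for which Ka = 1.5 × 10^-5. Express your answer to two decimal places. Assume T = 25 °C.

CH3CH2COOH ⇌ CH3CH2COO- + H+
From the ICE table, Ka = [H+]²/(1.16 − [H+]) = 1.5 × 10^-5.
Assume [H+] ≪ 1.16: [H+] ≈ √(1.5 × 10^-5 × 1.16) = 4.17 × 10^-3 M
pH = −log(4.17 × 10^-3) = 2.38

pH = 2.38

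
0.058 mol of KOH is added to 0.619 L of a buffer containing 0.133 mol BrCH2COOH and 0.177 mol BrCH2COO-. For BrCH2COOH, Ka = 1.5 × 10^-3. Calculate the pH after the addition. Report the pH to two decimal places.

pH = 3.32

OH- converts BrCH2COOH to BrCH2COO-: BrCH2COOH → 0.075 mol, BrCH2COO- → 0.235 mol.
pKa = −log(1.5 × 10^-3) = 2.824
pH = pKa + log(n_BrCH2COO-/n_BrCH2COOH) = 2.824 + log(0.235/0.075) = 2.824 + (+0.496)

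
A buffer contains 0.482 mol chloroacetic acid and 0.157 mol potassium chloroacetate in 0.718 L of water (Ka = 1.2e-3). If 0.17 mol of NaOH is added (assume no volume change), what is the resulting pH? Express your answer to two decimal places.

pH = 2.94

OH- converts ClCH2COOH to ClCH2COO-: ClCH2COOH → 0.312 mol, ClCH2COO- → 0.327 mol.
pKa = −log(1.2 × 10^-3) = 2.921
pH = pKa + log([A⁻]/[HA]) = 2.921 + log(0.327/0.312) = 2.921 +0.020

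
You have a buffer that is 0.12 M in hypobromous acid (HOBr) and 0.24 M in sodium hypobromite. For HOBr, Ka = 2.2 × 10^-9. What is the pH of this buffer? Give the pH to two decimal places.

pH = 8.96

pKa = −log(2.2 × 10^-9) = 8.658
pH = pKa + log([A⁻]/[HA]) = 8.658 + log(0.24/0.12)
pH = 8.658 + (+0.301) = 8.96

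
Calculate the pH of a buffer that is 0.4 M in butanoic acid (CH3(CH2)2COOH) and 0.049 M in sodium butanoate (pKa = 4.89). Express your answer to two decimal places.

pH = pKa + log([A⁻]/[HA]) = 4.89 + log(0.049/0.4)
pH = 4.89 + (-0.912) = 3.98

pH = 3.98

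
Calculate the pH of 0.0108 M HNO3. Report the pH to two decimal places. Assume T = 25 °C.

pH = 1.97

HNO3 is a strong acid and dissociates completely, so [H+] = 0.0108 M.
pH = -log(0.0108) = 1.97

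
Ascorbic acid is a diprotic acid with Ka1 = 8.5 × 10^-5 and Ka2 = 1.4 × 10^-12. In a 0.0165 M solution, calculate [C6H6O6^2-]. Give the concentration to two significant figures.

First ionization gives [H+] ≈ [HC6H6O6-] = 1.14 × 10^-3 M.
Second step: Ka2 = [H+][C6H6O6^2-]/[HC6H6O6-] ≈ [C6H6O6^2-] (since [H+] ≈ [HC6H6O6-]).
So [C6H6O6^2-] ≈ Ka2.

1.4 × 10^-12 M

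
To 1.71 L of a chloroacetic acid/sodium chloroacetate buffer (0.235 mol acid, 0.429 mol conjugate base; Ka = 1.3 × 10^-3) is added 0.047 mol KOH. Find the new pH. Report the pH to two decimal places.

pH = 3.29

After neutralization: n(ClCH2COOH) = 0.188 mol, n(ClCH2COO-) = 0.476 mol.
pKa = −log(1.3 × 10^-3) = 2.886
Henderson–Hasselbalch with mole ratio 0.476/0.188: pH = 2.886 + (+0.403)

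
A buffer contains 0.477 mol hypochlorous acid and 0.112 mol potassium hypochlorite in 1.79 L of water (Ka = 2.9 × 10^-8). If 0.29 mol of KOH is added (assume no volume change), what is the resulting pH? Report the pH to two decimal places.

pH = 7.87

OH- converts HOCl to OCl-: HOCl → 0.187 mol, OCl- → 0.402 mol.
pKa = −log(2.9 × 10^-8) = 7.538
Henderson–Hasselbalch with mole ratio 0.402/0.187: pH = 7.538 + (+0.332)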